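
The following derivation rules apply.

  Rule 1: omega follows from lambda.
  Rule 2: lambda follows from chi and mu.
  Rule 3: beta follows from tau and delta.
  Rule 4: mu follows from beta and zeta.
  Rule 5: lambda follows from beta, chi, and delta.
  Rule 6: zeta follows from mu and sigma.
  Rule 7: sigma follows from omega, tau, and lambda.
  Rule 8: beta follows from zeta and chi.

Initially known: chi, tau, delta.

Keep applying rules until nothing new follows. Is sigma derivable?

Yes

tau and delta hold, so beta follows (Rule 3).
beta, chi, and delta hold, so lambda follows (Rule 5).
lambda holds, so omega follows (Rule 1).
From omega, tau, and lambda, Rule 7 gives sigma.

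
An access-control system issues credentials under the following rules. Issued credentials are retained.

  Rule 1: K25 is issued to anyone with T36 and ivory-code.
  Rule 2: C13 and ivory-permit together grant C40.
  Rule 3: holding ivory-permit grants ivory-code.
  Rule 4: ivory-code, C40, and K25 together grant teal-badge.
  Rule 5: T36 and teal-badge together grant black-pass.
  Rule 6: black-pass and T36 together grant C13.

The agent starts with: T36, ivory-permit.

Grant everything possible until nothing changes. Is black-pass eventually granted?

No

black-pass would need T36 and teal-badge (Rule 5), but teal-badge is never granted.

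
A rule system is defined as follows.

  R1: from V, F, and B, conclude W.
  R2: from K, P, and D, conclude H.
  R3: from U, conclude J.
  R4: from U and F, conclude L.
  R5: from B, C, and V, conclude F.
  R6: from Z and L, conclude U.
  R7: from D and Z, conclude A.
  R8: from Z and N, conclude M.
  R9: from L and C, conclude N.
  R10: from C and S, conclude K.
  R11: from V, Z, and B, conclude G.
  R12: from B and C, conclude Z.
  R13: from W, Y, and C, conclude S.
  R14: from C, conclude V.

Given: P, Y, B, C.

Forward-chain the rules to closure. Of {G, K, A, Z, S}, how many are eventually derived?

4

B and C hold, so Z follows (R12).
C holds, so V follows (R14).
From V, Z, and B, R11 gives G.
B, C, and V hold, so F follows (R5).
From V, F, and B, R1 gives W.
From W, Y, and C, R13 gives S.
From C and S, R10 gives K.
G: reached.
K: reached.
A would need D and Z (R7), but D is never established.
Z: reached.
S: reached.
Reached: G, K, Z, and S — 4 of the 5.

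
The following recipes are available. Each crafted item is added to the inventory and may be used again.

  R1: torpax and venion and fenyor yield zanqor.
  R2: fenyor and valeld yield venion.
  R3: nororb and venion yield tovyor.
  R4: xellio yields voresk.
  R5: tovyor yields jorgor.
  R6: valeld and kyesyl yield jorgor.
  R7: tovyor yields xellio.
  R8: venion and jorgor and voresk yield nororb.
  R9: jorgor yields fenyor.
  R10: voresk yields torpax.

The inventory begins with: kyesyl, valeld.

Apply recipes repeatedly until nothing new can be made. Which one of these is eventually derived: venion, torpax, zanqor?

venion

valeld and kyesyl → jorgor (R6).
jorgor → fenyor (R9).
fenyor and valeld → venion (R2).
zanqor would need torpax, venion, and fenyor (R1), but torpax is never obtained. torpax would need voresk (R10), but voresk is never obtained.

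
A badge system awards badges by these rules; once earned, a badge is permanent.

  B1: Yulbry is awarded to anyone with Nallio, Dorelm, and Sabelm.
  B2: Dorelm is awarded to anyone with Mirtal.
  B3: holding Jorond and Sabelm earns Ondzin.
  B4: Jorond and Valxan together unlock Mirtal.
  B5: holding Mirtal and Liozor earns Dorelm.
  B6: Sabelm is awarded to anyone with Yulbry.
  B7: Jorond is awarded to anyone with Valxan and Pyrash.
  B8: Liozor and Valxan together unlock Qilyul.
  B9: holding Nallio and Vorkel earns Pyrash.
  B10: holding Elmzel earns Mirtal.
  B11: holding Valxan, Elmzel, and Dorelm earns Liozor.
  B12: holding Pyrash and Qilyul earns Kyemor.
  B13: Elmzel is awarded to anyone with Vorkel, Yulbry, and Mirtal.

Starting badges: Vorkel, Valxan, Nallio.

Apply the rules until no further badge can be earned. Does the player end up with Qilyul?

No

Qilyul would need Liozor and Valxan (B8), but Liozor is never earned.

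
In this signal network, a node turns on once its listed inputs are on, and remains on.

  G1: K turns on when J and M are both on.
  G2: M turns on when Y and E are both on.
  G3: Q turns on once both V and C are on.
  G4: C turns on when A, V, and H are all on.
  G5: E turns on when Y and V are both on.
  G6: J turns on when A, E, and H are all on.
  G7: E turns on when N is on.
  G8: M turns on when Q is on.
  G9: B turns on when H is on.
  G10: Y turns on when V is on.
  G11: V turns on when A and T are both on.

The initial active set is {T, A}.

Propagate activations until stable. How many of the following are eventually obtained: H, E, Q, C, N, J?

1

A and T are on, so V turns on (G11).
V is on, so Y turns on (G10).
Y and V are on, so E turns on (G5).
No rule produces H, and it is not given.
E: reached.
Q would need V and C (G3), but C never turns on.
C would need A, V, and H (G4), but H never turns on.
No rule produces N, and it is not given.
J would need A, E, and H (G6), but H never turns on.
Reached: E — 1 of the 6.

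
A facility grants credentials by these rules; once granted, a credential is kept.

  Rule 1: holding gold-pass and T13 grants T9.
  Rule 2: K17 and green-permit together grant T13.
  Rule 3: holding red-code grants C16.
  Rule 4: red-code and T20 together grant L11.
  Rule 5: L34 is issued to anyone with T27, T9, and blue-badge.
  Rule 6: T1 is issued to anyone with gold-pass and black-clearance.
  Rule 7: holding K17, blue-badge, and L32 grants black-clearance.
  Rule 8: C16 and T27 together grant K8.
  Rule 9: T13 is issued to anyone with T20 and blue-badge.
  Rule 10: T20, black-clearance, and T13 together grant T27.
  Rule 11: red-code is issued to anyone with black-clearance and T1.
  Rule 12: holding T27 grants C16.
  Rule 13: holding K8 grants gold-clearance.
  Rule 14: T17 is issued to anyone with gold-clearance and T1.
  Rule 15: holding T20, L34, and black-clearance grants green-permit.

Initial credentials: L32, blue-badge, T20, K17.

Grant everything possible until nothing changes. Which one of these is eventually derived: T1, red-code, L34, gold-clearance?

gold-clearance

Holding T20 and blue-badge grants T13 (Rule 9).
Holding K17, blue-badge, and L32 grants black-clearance (Rule 7).
Holding T20, black-clearance, and T13 grants T27 (Rule 10).
Holding T27 grants C16 (Rule 12).
Holding C16 and T27 grants K8 (Rule 8).
Holding K8 grants gold-clearance (Rule 13).
T1 would need gold-pass and black-clearance (Rule 6), but gold-pass is never granted. red-code would need black-clearance and T1 (Rule 11), but T1 is never granted. L34 would need T27, T9, and blue-badge (Rule 5), but T9 is never granted.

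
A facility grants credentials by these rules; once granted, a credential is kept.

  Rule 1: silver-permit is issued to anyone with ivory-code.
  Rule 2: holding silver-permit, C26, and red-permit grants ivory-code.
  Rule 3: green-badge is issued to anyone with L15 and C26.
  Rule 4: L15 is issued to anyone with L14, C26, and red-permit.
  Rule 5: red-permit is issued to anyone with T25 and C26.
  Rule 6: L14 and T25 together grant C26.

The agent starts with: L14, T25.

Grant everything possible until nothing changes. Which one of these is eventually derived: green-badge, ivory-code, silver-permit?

Holding L14 and T25 grants C26 (Rule 6).
Holding T25 and C26 grants red-permit (Rule 5).
Holding L14, C26, and red-permit grants L15 (Rule 4).
Holding L15 and C26 grants green-badge (Rule 3).
ivory-code would need silver-permit, C26, and red-permit (Rule 2), but silver-permit is never granted. silver-permit would need ivory-code (Rule 1), but ivory-code is never granted.

green-badge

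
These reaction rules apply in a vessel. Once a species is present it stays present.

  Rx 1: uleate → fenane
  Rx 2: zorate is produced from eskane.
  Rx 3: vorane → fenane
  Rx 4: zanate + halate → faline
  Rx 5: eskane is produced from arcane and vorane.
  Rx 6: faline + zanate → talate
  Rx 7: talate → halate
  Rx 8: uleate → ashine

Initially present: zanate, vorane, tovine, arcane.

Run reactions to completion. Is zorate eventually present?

Yes

arcane and vorane present → eskane forms (Rx 5).
eskane present → zorate forms (Rx 2).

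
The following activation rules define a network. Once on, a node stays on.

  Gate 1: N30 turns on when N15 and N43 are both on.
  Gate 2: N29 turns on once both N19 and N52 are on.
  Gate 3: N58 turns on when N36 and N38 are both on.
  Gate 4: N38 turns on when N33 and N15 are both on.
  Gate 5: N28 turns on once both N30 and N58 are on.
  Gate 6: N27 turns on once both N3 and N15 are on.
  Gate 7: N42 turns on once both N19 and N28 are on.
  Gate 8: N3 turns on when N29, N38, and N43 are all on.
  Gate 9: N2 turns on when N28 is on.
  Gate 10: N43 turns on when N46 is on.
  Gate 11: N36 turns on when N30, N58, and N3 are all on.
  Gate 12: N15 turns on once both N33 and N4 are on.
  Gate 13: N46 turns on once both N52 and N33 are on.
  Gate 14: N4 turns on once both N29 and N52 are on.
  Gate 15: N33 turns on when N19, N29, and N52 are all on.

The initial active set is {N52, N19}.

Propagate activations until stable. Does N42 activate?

N42 would need N19 and N28 (Gate 7), but N28 never turns on.

No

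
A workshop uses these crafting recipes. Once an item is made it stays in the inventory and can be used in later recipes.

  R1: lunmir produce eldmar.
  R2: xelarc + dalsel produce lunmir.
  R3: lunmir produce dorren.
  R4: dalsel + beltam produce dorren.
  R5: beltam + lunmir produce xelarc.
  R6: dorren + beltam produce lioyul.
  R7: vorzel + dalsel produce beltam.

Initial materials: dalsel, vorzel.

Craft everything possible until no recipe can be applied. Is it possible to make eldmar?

eldmar would need lunmir (R1), but lunmir is never obtained.

No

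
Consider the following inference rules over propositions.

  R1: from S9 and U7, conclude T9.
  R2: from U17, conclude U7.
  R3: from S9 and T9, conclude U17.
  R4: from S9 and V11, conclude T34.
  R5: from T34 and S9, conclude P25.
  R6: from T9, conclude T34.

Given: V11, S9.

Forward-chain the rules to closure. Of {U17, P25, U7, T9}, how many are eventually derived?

From S9 and V11, R4 gives T34.
From T34 and S9, R5 gives P25.
U17 would need S9 and T9 (R3), but T9 is never established.
P25: reached.
U7 would need U17 (R2), but U17 is never established.
T9 would need S9 and U7 (R1), but U7 is never established.
Reached: P25 — 1 of the 4.

1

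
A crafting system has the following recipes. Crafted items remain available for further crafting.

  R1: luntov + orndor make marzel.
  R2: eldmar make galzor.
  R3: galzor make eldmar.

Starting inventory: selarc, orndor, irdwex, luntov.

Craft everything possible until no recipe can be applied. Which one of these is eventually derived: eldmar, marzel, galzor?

marzel

luntov + orndor → marzel (R1).
galzor would need eldmar (R2), but eldmar is never obtained. eldmar would need galzor (R3), but galzor is never obtained.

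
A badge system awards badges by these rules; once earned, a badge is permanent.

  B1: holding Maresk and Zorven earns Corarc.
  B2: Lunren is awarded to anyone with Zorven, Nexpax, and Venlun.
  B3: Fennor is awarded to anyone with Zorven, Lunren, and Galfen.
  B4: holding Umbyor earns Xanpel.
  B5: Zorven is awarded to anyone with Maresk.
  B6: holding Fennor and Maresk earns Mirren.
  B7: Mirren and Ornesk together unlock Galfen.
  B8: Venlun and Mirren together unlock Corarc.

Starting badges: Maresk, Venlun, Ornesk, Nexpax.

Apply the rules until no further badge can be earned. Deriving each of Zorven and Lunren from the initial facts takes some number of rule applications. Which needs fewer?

Zorven: With Maresk, Zorven is earned (B5). [1 rule application]
Lunren: With Maresk, Zorven is earned (B5). With Zorven, Nexpax, and Venlun, Lunren is earned (B2). [2 rule applications]
Zorven needs fewer.

Zorven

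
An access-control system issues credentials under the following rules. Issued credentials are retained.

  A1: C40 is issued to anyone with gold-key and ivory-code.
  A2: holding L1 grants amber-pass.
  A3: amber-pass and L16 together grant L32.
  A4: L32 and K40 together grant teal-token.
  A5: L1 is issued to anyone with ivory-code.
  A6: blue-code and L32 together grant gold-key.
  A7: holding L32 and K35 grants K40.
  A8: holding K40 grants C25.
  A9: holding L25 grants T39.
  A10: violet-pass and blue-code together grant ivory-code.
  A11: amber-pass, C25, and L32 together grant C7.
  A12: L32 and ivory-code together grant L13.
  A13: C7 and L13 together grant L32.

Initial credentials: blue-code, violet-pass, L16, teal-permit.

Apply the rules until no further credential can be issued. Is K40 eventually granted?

No

K40 would need L32 and K35 (A7), but K35 is never granted.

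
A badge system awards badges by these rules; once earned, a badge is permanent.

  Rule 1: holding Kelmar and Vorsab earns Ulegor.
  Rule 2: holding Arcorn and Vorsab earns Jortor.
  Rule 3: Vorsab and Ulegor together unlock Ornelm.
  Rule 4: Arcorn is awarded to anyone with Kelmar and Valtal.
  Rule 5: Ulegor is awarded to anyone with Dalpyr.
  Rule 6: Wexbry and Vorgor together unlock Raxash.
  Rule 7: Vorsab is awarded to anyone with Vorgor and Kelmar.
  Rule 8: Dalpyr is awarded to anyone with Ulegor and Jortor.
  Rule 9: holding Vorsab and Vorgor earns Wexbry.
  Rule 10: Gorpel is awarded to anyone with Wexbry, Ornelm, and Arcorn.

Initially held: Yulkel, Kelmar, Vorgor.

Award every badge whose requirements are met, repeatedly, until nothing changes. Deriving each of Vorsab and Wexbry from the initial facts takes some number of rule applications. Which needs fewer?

Vorsab: With Vorgor and Kelmar, Vorsab is earned (Rule 7). [1 rule application]
Wexbry: With Vorgor and Kelmar, Vorsab is earned (Rule 7). With Vorsab and Vorgor, Wexbry is earned (Rule 9). [2 rule applications]
Vorsab needs fewer.

Vorsab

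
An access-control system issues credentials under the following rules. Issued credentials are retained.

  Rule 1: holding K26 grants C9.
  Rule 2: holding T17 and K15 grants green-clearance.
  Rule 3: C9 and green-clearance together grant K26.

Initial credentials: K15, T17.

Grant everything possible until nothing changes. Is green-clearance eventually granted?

Holding T17 and K15 grants green-clearance (Rule 2).

Yes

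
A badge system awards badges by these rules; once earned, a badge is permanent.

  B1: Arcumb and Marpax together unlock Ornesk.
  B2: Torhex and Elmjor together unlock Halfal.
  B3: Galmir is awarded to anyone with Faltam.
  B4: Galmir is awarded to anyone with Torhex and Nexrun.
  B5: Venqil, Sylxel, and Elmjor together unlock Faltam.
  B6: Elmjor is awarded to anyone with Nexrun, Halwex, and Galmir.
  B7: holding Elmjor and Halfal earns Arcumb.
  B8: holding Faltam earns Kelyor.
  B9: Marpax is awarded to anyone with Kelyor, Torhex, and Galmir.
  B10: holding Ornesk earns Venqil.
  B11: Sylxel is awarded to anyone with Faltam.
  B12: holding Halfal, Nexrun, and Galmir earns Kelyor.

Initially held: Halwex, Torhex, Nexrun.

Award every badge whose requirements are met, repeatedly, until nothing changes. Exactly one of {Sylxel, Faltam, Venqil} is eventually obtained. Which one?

With Torhex and Nexrun, Galmir is earned (B4).
With Nexrun, Halwex, and Galmir, Elmjor is earned (B6).
With Torhex and Elmjor, Halfal is earned (B2).
With Halfal, Nexrun, and Galmir, Kelyor is earned (B12).
With Elmjor and Halfal, Arcumb is earned (B7).
With Kelyor, Torhex, and Galmir, Marpax is earned (B9).
With Arcumb and Marpax, Ornesk is earned (B1).
With Ornesk, Venqil is earned (B10).
Sylxel would need Faltam (B11), but Faltam is never earned. Faltam would need Venqil, Sylxel, and Elmjor (B5), but Sylxel is never earned.

Venqil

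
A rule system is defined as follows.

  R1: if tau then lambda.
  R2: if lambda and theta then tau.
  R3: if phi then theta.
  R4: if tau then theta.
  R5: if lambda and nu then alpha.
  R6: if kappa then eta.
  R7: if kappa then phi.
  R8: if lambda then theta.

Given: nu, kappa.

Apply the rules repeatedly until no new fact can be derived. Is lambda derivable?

No

lambda would need tau (R1), but tau is never established.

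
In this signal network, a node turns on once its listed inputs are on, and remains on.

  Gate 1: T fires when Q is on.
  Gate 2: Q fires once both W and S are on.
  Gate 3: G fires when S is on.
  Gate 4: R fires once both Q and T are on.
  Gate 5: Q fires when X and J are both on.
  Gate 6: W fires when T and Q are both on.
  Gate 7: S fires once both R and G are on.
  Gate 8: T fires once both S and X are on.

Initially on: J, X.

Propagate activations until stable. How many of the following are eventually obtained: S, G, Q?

X and J are on, so Q fires (Gate 5).
S would need R and G (Gate 7), but G never turns on.
G would need S (Gate 3), but S never turns on.
Q: reached.
Reached: Q — 1 of the 3.

1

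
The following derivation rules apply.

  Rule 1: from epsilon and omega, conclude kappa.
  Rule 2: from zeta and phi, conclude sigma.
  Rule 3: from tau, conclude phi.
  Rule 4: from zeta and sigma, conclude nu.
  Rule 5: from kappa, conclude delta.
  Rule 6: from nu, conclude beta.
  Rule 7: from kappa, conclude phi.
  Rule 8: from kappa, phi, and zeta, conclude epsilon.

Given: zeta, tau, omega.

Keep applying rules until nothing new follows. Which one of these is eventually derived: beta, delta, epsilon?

beta

tau holds, so phi follows (Rule 3).
zeta and phi hold, so sigma follows (Rule 2).
zeta and sigma hold, so nu follows (Rule 4).
nu holds, so beta follows (Rule 6).
epsilon would need kappa, phi, and zeta (Rule 8), but kappa is never established. delta would need kappa (Rule 5), but kappa is never established.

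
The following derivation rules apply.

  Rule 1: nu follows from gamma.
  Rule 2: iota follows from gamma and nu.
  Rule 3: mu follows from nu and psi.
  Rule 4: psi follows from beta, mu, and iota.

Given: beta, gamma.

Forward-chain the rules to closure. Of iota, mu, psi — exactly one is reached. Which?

iota

gamma holds, so nu follows (Rule 1).
From gamma and nu, Rule 2 gives iota.
psi would need beta, mu, and iota (Rule 4), but mu is never established. mu would need nu and psi (Rule 3), but psi is never established.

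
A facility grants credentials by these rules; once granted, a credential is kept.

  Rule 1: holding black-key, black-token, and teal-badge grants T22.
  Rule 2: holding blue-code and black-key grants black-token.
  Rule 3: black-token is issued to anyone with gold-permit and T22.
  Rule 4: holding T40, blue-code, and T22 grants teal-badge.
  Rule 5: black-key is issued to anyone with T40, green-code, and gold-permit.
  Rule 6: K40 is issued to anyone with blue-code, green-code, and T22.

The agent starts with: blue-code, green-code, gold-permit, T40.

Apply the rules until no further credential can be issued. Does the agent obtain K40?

K40 would need blue-code, green-code, and T22 (Rule 6), but T22 is never granted.

No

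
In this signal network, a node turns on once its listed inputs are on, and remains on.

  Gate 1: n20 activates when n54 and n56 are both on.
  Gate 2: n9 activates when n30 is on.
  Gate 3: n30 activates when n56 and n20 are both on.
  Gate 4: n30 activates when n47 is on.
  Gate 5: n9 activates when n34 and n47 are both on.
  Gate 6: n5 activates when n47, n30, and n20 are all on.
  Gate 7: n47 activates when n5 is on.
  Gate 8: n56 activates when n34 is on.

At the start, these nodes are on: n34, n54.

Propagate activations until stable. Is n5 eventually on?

No

n5 would need n47, n30, and n20 (Gate 6), but n47 never turns on.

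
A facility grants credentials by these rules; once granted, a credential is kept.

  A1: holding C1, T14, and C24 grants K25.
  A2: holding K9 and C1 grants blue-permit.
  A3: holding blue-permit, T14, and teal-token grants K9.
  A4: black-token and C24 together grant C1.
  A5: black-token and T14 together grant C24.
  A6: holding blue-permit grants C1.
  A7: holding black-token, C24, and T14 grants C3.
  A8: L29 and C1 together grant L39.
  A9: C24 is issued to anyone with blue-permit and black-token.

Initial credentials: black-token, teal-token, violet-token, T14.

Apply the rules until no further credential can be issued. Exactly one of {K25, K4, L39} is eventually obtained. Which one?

K25

Holding black-token and T14 grants C24 (A5).
Holding black-token and C24 grants C1 (A4).
Holding C1, T14, and C24 grants K25 (A1).
No rule produces K4, and it is not given. L39 would need L29 and C1 (A8), but L29 is never granted.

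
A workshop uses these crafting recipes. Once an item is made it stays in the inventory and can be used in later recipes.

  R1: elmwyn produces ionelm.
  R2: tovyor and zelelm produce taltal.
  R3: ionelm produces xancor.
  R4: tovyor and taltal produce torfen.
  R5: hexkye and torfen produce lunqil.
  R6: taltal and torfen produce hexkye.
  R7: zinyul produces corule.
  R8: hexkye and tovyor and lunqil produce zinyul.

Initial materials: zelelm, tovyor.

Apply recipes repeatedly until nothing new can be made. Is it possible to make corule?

Using R2, tovyor and zelelm make taltal.
Using R4, tovyor and taltal make torfen.
Using R6, taltal and torfen make hexkye.
Using R5, hexkye and torfen make lunqil.
hexkye and tovyor and lunqil → zinyul (R8).
Using R7, zinyul makes corule.

Yes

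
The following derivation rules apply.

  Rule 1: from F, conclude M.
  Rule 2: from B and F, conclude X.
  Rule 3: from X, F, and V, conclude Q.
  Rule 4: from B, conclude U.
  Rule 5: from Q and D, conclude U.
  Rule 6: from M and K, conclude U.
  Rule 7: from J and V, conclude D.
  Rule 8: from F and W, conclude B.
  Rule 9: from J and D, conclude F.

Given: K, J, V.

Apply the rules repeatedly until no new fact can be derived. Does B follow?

No

B would need F and W (Rule 8), but W is never established.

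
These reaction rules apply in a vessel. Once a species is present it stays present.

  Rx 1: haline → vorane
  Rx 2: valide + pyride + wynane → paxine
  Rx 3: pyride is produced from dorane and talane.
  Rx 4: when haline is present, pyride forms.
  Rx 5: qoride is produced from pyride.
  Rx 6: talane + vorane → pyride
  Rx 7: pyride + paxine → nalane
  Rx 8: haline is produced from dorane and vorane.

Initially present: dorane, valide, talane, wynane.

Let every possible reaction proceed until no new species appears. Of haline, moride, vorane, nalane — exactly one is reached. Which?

nalane

dorane and talane present → pyride forms (Rx 3).
valide, pyride, and wynane present → paxine forms (Rx 2).
pyride and paxine present → nalane forms (Rx 7).
haline would need dorane and vorane (Rx 8), but vorane never forms. vorane would need haline (Rx 1), but haline never forms. No rule produces moride, and it is not given.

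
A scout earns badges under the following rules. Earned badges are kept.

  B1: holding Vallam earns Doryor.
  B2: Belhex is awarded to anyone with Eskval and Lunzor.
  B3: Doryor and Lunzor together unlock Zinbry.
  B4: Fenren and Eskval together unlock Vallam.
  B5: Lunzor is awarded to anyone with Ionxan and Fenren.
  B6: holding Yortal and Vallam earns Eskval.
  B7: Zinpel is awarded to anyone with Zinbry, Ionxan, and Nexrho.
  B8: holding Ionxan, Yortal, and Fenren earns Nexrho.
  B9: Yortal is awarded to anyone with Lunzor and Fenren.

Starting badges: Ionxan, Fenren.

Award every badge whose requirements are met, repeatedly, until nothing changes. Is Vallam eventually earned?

No

Vallam would need Fenren and Eskval (B4), but Eskval is never earned.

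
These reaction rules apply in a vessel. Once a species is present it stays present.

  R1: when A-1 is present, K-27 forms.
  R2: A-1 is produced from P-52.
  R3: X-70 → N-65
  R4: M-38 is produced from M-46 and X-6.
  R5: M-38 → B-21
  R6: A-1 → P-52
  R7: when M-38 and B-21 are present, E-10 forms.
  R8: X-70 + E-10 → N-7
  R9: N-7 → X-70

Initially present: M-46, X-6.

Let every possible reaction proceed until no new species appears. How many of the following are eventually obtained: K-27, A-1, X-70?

0

K-27 would need A-1 (R1), but A-1 never forms.
A-1 would need P-52 (R2), but P-52 never forms.
X-70 would need N-7 (R9), but N-7 never forms.
None of the 3 are reached.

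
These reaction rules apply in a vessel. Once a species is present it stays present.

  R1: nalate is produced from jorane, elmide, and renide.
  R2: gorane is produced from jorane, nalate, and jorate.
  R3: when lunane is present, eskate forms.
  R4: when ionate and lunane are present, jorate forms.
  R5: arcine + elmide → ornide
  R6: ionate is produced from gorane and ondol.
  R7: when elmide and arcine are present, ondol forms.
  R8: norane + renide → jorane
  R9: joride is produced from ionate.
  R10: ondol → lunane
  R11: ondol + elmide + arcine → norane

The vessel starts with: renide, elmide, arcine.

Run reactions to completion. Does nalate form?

elmide and arcine present → ondol forms (R7).
ondol, elmide, and arcine present → norane forms (R11).
norane and renide present → jorane forms (R8).
jorane, elmide, and renide present → nalate forms (R1).

Yes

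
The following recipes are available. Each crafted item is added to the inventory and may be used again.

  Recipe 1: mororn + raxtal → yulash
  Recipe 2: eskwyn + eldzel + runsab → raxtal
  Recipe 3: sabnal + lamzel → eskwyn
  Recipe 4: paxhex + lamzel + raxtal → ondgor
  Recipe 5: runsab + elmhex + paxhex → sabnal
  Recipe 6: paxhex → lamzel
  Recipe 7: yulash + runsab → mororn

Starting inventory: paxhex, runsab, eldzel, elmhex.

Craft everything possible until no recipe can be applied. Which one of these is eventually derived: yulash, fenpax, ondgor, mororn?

ondgor

runsab + elmhex + paxhex → sabnal (Recipe 5).
Using Recipe 6, paxhex makes lamzel.
sabnal + lamzel → eskwyn (Recipe 3).
eskwyn + eldzel + runsab → raxtal (Recipe 2).
paxhex + lamzel + raxtal → ondgor (Recipe 4).
No rule produces fenpax, and it is not given. mororn would need yulash and runsab (Recipe 7), but yulash is never obtained. yulash would need mororn and raxtal (Recipe 1), but mororn is never obtained.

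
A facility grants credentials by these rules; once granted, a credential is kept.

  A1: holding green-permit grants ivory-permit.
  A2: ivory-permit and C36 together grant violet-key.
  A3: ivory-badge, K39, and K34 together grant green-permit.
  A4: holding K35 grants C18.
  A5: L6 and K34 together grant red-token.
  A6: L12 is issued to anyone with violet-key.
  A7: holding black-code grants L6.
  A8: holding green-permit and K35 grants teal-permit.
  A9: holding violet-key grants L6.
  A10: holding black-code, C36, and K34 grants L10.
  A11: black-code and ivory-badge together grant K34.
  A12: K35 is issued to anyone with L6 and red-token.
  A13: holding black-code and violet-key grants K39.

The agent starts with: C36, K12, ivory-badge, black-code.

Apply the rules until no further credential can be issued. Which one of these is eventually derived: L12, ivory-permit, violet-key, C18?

Holding black-code and ivory-badge grants K34 (A11).
Holding black-code grants L6 (A7).
Holding L6 and K34 grants red-token (A5).
Holding L6 and red-token grants K35 (A12).
Holding K35 grants C18 (A4).
L12 would need violet-key (A6), but violet-key is never granted. violet-key would need ivory-permit and C36 (A2), but ivory-permit is never granted. ivory-permit would need green-permit (A1), but green-permit is never granted.

C18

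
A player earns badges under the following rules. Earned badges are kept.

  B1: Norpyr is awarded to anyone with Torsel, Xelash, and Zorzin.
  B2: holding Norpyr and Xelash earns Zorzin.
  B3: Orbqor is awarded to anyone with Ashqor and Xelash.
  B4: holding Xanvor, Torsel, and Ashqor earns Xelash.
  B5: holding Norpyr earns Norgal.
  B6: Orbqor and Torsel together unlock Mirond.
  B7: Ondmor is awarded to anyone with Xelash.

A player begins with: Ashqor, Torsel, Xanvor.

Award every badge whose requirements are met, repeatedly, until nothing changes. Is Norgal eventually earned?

No

Norgal would need Norpyr (B5), but Norpyr is never earned.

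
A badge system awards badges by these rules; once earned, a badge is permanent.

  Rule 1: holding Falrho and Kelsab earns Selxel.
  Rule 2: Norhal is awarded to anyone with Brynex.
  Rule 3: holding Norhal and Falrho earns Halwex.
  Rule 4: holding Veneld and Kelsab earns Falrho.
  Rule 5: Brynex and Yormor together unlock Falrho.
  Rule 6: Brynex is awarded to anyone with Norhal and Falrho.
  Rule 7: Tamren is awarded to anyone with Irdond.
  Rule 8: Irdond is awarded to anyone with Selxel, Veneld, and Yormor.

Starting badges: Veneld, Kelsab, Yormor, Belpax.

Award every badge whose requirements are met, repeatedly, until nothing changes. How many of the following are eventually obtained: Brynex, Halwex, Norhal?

Brynex would need Norhal and Falrho (Rule 6), but Norhal is never earned.
Halwex would need Norhal and Falrho (Rule 3), but Norhal is never earned.
Norhal would need Brynex (Rule 2), but Brynex is never earned.
None of the 3 are reached.

0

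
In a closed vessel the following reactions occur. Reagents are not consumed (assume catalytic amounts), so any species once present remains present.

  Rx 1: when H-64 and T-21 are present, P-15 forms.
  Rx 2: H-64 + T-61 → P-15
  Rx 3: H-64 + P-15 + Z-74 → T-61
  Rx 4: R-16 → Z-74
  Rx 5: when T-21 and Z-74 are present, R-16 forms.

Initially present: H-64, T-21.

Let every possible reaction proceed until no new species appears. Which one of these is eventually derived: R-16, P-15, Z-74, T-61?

H-64 and T-21 present → P-15 forms (Rx 1).
T-61 would need H-64, P-15, and Z-74 (Rx 3), but Z-74 never forms. Z-74 would need R-16 (Rx 4), but R-16 never forms. R-16 would need T-21 and Z-74 (Rx 5), but Z-74 never forms.

P-15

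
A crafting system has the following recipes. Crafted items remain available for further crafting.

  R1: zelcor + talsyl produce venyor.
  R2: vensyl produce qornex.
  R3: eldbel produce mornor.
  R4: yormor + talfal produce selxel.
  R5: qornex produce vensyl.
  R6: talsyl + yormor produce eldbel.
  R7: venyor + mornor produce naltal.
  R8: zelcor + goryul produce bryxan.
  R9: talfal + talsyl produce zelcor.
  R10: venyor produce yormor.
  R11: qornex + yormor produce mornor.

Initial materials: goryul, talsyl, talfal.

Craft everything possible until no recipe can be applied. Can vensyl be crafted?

No

vensyl would need qornex (R5), but qornex is never obtained.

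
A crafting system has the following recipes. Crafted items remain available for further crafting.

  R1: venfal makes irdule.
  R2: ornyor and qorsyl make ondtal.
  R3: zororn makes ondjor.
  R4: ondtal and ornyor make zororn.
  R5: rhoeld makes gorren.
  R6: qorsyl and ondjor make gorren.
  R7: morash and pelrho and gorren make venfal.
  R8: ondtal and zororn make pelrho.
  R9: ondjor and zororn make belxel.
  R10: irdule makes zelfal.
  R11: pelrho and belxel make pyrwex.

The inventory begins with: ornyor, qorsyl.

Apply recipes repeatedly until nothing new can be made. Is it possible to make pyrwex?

Yes

ornyor and qorsyl → ondtal (R2).
ondtal and ornyor → zororn (R4).
ondtal and zororn → pelrho (R8).
Using R3, zororn makes ondjor.
Using R9, ondjor and zororn make belxel.
Using R11, pelrho and belxel make pyrwex.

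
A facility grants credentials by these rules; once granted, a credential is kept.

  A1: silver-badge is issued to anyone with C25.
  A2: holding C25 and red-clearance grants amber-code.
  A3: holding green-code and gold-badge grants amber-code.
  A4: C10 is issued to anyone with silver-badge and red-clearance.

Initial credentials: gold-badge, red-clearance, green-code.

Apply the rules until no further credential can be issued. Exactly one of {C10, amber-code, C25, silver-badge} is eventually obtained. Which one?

Holding green-code and gold-badge grants amber-code (A3).
No rule produces C25, and it is not given. silver-badge would need C25 (A1), but C25 is never granted. C10 would need silver-badge and red-clearance (A4), but silver-badge is never granted.

amber-code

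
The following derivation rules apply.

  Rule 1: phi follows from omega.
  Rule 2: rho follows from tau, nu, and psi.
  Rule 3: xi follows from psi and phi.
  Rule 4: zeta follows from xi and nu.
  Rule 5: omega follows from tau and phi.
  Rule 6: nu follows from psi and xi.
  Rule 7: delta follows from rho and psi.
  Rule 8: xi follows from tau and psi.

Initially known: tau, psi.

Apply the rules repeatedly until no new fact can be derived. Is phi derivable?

No

phi would need omega (Rule 1), but omega is never established.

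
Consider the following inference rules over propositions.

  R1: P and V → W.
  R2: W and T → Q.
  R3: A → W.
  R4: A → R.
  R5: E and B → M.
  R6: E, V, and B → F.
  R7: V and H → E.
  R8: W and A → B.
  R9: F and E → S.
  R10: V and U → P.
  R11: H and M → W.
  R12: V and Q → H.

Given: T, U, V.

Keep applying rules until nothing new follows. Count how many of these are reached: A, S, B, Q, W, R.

2

V and U hold, so P follows (R10).
From P and V, R1 gives W.
W and T hold, so Q follows (R2).
No rule produces A, and it is not given.
S would need F and E (R9), but F is never established.
B would need W and A (R8), but A is never established.
Q: reached.
W: reached.
R would need A (R4), but A is never established.
Reached: Q and W — 2 of the 6.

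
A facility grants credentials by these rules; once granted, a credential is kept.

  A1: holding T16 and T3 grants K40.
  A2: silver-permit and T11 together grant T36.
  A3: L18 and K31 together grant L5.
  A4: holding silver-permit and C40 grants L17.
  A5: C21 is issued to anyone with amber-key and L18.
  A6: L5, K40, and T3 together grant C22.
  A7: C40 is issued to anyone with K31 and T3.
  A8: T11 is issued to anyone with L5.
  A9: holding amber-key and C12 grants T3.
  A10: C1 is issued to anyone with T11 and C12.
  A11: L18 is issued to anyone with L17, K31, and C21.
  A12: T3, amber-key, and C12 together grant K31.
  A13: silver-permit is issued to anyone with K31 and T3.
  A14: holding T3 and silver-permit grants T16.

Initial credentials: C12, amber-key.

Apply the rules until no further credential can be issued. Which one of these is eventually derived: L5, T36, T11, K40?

K40

Holding amber-key and C12 grants T3 (A9).
Holding T3, amber-key, and C12 grants K31 (A12).
Holding K31 and T3 grants silver-permit (A13).
Holding T3 and silver-permit grants T16 (A14).
Holding T16 and T3 grants K40 (A1).
T36 would need silver-permit and T11 (A2), but T11 is never granted. T11 would need L5 (A8), but L5 is never granted. L5 would need L18 and K31 (A3), but L18 is never granted.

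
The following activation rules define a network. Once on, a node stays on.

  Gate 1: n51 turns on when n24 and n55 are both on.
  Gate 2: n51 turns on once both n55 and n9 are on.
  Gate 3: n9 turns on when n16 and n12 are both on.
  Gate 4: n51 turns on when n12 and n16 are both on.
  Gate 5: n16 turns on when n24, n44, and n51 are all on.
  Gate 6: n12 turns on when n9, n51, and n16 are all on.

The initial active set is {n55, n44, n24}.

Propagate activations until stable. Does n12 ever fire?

n12 would need n9, n51, and n16 (Gate 6), but n9 never turns on.

No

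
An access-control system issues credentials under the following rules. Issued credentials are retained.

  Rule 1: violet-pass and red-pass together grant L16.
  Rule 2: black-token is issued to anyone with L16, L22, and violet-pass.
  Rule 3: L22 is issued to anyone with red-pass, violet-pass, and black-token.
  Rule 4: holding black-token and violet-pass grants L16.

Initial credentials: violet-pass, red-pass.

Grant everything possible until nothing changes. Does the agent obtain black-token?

black-token would need L16, L22, and violet-pass (Rule 2), but L22 is never granted.

No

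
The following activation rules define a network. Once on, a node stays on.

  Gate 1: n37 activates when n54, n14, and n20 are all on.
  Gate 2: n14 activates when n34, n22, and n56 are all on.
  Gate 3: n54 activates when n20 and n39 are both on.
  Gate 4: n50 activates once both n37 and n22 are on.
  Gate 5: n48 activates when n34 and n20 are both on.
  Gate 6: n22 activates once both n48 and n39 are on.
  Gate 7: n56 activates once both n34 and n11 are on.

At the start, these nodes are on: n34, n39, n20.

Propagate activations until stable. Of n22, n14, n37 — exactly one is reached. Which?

Gate 5: n34 and n20 on → n48 on.
n48 and n39 are on, so n22 activates (Gate 6).
n37 would need n54, n14, and n20 (Gate 1), but n14 never turns on. n14 would need n34, n22, and n56 (Gate 2), but n56 never turns on.

n22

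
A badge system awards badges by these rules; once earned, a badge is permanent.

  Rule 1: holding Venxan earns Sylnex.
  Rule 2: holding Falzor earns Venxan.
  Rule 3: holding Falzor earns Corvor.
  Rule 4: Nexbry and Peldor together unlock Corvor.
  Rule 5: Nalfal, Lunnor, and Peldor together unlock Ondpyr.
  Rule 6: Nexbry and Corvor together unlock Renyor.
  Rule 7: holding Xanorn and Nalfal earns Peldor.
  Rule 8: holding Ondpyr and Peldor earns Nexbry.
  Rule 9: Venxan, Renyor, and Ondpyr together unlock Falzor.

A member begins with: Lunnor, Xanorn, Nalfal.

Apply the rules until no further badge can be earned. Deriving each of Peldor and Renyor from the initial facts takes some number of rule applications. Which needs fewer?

Peldor: With Xanorn and Nalfal, Peldor is earned (Rule 7). [1 rule application]
Renyor: With Xanorn and Nalfal, Peldor is earned (Rule 7). With Nalfal, Lunnor, and Peldor, Ondpyr is earned (Rule 5). With Ondpyr and Peldor, Nexbry is earned (Rule 8). With Nexbry and Peldor, Corvor is earned (Rule 4). With Nexbry and Corvor, Renyor is earned (Rule 6). [5 rule applications]
Peldor needs fewer.

Peldor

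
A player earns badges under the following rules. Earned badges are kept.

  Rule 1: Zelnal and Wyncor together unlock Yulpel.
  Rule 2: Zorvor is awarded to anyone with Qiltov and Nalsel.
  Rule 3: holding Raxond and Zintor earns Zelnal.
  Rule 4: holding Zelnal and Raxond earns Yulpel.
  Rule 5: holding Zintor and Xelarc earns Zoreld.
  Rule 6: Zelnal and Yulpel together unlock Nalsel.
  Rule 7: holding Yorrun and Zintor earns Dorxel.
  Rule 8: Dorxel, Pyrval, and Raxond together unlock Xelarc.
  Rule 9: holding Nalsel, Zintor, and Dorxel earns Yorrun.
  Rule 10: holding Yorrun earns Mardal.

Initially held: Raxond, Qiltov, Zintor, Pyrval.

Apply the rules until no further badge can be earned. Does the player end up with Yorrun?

No

Yorrun would need Nalsel, Zintor, and Dorxel (Rule 9), but Dorxel is never earned.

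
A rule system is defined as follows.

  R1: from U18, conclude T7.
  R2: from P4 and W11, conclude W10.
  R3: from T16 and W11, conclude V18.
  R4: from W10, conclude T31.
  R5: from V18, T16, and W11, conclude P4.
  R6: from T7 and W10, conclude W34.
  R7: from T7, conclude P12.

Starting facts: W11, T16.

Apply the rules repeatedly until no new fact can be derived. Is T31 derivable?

Yes

T16 and W11 hold, so V18 follows (R3).
V18, T16, and W11 hold, so P4 follows (R5).
From P4 and W11, R2 gives W10.
From W10, R4 gives T31.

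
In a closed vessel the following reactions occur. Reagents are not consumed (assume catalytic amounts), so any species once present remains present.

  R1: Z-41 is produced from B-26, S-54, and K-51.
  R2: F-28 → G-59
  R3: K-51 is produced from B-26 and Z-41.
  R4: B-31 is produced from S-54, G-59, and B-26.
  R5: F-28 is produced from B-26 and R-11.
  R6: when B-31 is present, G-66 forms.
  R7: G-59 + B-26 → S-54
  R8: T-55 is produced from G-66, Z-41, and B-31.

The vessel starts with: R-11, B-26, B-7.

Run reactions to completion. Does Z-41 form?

No

Z-41 would need B-26, S-54, and K-51 (R1), but K-51 never forms.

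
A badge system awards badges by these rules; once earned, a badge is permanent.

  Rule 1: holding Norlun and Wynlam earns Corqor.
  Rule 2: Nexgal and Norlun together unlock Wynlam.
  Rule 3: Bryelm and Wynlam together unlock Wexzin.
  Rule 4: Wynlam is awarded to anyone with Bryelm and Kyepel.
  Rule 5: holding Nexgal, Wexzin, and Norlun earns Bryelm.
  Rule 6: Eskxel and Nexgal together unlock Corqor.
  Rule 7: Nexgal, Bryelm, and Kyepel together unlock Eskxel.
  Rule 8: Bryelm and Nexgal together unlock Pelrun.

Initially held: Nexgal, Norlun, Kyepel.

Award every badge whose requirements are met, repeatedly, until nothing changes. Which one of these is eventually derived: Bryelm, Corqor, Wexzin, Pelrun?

Corqor

With Nexgal and Norlun, Wynlam is earned (Rule 2).
With Norlun and Wynlam, Corqor is earned (Rule 1).
Wexzin would need Bryelm and Wynlam (Rule 3), but Bryelm is never earned. Bryelm would need Nexgal, Wexzin, and Norlun (Rule 5), but Wexzin is never earned. Pelrun would need Bryelm and Nexgal (Rule 8), but Bryelm is never earned.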